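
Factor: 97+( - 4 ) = 93 = 3^1*31^1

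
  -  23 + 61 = 38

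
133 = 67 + 66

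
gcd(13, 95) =1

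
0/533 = 0 = 0.00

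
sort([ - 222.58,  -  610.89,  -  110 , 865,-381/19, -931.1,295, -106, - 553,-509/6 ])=[  -  931.1, - 610.89,-553, -222.58, -110,-106, - 509/6, -381/19,295, 865] 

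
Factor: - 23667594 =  - 2^1 * 3^1*3944599^1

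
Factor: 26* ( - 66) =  - 2^2*3^1*11^1 * 13^1 = - 1716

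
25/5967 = 25/5967 = 0.00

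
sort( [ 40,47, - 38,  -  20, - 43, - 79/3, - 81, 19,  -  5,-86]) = [- 86,-81,-43, - 38,-79/3, - 20, - 5, 19,40 , 47 ] 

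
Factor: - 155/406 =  - 2^( -1) * 5^1*7^( - 1 )*29^ (-1 )*31^1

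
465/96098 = 465/96098 = 0.00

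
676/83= 676/83=8.14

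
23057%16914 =6143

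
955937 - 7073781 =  - 6117844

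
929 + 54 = 983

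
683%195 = 98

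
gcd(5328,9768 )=888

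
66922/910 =73 + 246/455  =  73.54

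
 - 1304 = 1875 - 3179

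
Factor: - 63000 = - 2^3 *3^2*5^3 * 7^1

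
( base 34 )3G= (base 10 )118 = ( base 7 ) 226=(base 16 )76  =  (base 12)9a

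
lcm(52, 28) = 364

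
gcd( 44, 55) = 11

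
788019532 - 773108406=14911126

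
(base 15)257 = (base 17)1e5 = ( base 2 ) 1000010100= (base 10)532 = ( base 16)214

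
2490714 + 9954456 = 12445170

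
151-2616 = - 2465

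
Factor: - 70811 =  - 13^2 *419^1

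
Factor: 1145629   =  157^1 * 7297^1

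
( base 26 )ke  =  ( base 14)2a2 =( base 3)201210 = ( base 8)1026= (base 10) 534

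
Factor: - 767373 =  - 3^1 * 179^1*1429^1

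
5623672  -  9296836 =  -3673164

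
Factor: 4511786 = 2^1*977^1 * 2309^1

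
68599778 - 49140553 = 19459225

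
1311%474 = 363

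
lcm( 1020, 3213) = 64260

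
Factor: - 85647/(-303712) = 2^( - 5)*3^1*9491^ ( - 1)*28549^1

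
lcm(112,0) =0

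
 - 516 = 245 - 761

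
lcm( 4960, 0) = 0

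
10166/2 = 5083= 5083.00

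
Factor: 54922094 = 2^1*43^1*638629^1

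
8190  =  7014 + 1176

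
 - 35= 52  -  87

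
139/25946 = 139/25946 = 0.01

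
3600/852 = 300/71 =4.23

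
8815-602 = 8213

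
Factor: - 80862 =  - 2^1*3^1*13477^1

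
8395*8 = 67160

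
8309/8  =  8309/8 = 1038.62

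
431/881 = 431/881 =0.49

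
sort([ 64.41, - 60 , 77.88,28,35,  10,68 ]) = [ - 60,  10, 28,  35,64.41,68,77.88]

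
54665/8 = 54665/8= 6833.12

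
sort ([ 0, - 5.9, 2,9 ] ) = [ - 5.9, 0, 2,9 ] 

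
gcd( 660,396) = 132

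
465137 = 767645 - 302508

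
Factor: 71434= 2^1*11^1*17^1*191^1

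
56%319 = 56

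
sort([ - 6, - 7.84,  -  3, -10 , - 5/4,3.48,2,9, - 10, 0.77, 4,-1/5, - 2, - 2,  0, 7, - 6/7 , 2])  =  [-10,  -  10, - 7.84 , - 6, - 3 ,  -  2,-2, - 5/4, - 6/7,-1/5,0, 0.77,  2,2, 3.48 , 4,  7, 9]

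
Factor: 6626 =2^1 * 3313^1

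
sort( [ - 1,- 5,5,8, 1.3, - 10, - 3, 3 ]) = [ - 10, -5,  -  3,-1,1.3, 3, 5, 8]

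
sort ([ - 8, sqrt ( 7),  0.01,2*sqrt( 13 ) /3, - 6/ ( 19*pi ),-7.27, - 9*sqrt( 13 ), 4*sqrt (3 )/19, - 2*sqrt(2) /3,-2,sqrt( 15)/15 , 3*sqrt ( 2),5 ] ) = [ - 9*sqrt( 13 ),- 8, - 7.27, - 2,-2*sqrt(2) /3,-6/(19*pi),0.01,sqrt ( 15) /15,4*sqrt( 3)/19,2*sqrt(13 ) /3,sqrt ( 7),3*sqrt(2),5]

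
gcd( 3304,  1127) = 7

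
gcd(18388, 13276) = 4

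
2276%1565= 711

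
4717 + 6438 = 11155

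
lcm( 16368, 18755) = 900240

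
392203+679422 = 1071625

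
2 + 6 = 8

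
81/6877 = 81/6877 =0.01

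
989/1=989 = 989.00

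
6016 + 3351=9367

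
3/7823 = 3/7823 = 0.00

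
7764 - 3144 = 4620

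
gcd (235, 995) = 5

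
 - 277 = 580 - 857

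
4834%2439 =2395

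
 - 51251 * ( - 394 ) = 20192894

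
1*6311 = 6311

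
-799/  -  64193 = 799/64193  =  0.01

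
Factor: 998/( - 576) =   -  499/288 = - 2^ ( - 5 )*3^(-2 ) * 499^1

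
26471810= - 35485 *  ( - 746)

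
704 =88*8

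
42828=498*86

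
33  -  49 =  - 16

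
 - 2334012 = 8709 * ( - 268)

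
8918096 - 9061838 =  - 143742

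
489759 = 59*8301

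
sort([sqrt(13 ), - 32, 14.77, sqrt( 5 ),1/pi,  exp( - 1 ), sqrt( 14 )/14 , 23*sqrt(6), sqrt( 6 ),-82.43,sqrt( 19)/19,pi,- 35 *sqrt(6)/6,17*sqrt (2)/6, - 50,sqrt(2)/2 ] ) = [ - 82.43, - 50, - 32, - 35 *sqrt( 6)/6, sqrt(19 ) /19,sqrt( 14)/14,1/pi, exp(-1),sqrt (2)/2,sqrt( 5),sqrt(6),pi,  sqrt( 13 ),17*sqrt( 2) /6, 14.77, 23*sqrt( 6)]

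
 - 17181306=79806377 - 96987683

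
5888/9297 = 5888/9297 = 0.63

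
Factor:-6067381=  - 6067381^1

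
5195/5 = 1039  =  1039.00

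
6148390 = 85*72334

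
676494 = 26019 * 26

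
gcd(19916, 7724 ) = 4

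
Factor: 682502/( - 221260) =  -  2^ ( - 1) * 5^( - 1)*13^(-1) *401^1 = - 401/130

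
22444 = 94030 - 71586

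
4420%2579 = 1841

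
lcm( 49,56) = 392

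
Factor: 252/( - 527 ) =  - 2^2*3^2*7^1 * 17^( - 1)*31^( - 1) 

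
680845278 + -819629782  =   - 138784504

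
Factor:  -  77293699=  - 7^1*11041957^1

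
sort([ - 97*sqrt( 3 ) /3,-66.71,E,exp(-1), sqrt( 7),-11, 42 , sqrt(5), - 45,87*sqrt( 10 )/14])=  [-66.71,  -  97*sqrt( 3) /3, - 45, - 11, exp( - 1),sqrt( 5 ), sqrt( 7 ), E,  87*sqrt(10 )/14,42]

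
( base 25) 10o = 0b1010001001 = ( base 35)ij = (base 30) LJ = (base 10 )649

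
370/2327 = 370/2327 = 0.16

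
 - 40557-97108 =-137665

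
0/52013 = 0 = 0.00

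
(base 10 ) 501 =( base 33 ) f6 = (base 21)12i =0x1f5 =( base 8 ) 765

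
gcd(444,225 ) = 3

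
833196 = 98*8502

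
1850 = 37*50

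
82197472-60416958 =21780514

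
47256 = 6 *7876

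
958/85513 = 958/85513 = 0.01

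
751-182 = 569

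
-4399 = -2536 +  - 1863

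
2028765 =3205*633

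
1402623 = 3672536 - 2269913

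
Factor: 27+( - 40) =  - 13= - 13^1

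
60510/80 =756 + 3/8= 756.38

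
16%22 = 16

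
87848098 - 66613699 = 21234399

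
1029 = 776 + 253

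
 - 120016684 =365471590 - 485488274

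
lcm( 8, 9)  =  72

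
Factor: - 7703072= - 2^5*13^1 * 18517^1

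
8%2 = 0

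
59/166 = 59/166  =  0.36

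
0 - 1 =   -  1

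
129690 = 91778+37912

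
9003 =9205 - 202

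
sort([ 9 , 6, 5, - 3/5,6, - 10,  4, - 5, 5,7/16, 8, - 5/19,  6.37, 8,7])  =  [-10, - 5, - 3/5, - 5/19 , 7/16,4, 5, 5, 6,6, 6.37 , 7, 8,8,  9]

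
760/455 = 1 + 61/91= 1.67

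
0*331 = 0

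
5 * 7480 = 37400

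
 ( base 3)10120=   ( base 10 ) 96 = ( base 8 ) 140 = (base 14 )6C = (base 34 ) 2s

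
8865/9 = 985= 985.00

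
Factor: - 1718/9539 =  - 2^1*859^1*9539^( - 1)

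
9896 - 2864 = 7032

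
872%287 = 11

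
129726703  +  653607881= 783334584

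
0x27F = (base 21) 199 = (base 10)639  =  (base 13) 3a2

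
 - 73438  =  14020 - 87458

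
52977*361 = 19124697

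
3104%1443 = 218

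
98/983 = 98/983=0.10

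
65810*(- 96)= - 6317760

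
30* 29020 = 870600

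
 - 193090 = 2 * (-96545)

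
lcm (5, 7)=35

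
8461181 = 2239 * 3779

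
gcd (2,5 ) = 1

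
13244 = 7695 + 5549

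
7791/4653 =2597/1551 = 1.67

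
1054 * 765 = 806310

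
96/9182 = 48/4591 = 0.01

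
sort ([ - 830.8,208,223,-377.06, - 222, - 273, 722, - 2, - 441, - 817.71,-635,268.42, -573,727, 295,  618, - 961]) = [-961,- 830.8,-817.71, - 635,-573,-441,-377.06,-273, -222,-2, 208,  223,268.42,295,618, 722,  727 ] 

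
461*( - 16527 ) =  - 7618947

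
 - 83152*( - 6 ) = 498912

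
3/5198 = 3/5198  =  0.00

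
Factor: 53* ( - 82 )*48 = - 208608 = -2^5*3^1*41^1 * 53^1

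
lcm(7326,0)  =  0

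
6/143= 6/143  =  0.04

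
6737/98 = 68 + 73/98 = 68.74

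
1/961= 1/961 = 0.00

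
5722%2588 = 546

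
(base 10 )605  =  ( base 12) 425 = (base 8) 1135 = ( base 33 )IB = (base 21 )17h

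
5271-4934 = 337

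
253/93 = 253/93 = 2.72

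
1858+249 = 2107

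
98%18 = 8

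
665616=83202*8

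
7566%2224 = 894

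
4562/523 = 4562/523 = 8.72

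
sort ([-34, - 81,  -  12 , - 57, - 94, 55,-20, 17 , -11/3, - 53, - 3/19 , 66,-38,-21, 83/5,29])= [-94, - 81, - 57, - 53,-38,  -  34,  -  21 , - 20,-12, - 11/3, - 3/19, 83/5, 17, 29,  55, 66]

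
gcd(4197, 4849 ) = 1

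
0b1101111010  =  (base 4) 31322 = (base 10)890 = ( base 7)2411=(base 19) 28g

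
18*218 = 3924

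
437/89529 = 437/89529 = 0.00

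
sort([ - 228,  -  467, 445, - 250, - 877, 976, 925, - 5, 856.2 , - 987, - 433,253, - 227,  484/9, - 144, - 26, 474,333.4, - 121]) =[ - 987,  -  877, - 467, - 433, -250, - 228, - 227,-144, - 121 , - 26, - 5, 484/9, 253 , 333.4, 445, 474, 856.2, 925, 976]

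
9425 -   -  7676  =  17101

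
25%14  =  11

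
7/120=7/120 = 0.06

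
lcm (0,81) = 0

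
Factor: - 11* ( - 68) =748= 2^2*11^1*17^1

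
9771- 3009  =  6762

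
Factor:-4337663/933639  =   - 3^(-1 ) * 7^ (-1 )*11^1*  23^( - 1 )*83^1*1933^ ( - 1)*4751^1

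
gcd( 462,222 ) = 6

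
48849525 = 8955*5455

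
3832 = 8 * 479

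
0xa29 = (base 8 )5051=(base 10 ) 2601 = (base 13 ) 1251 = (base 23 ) 4l2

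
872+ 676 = 1548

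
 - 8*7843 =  - 62744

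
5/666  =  5/666 = 0.01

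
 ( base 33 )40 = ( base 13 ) A2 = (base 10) 132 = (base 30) 4C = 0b10000100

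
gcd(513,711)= 9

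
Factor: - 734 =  - 2^1*367^1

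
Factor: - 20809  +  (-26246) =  - 3^1*5^1 * 3137^1=-47055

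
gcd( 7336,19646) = 2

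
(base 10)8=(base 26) 8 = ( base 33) 8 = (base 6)12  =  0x8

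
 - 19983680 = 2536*( - 7880)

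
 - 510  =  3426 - 3936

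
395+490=885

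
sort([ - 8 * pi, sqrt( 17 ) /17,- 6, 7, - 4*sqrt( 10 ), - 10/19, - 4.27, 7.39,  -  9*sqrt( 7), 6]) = [ - 8 * pi,-9*sqrt( 7 ),- 4 * sqrt( 10 ), - 6, - 4.27, - 10/19 , sqrt(17 ) /17,  6,7,7.39 ] 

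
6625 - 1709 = 4916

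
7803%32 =27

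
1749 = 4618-2869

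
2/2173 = 2/2173 = 0.00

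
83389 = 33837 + 49552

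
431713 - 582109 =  - 150396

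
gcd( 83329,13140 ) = 1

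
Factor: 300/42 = 2^1*5^2*7^( - 1 ) = 50/7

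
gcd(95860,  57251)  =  1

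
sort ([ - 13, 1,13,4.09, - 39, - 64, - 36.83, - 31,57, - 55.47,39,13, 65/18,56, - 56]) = [ - 64, - 56,-55.47,-39, - 36.83, -31, - 13  ,  1,65/18, 4.09,13,13, 39,56, 57]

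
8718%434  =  38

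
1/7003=1/7003 = 0.00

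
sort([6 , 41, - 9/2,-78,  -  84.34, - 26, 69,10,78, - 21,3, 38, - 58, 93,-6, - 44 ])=[ - 84.34, - 78 ,  -  58, - 44,-26, - 21, - 6, - 9/2,3,6, 10,  38 , 41,69,78, 93 ]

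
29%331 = 29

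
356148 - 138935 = 217213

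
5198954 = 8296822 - 3097868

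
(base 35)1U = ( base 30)25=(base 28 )29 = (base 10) 65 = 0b1000001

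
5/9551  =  5/9551 = 0.00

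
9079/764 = 9079/764 = 11.88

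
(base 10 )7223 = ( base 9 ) 10815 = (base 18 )1455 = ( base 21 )g7k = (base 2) 1110000110111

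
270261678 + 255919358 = 526181036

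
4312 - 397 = 3915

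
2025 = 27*75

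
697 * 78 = 54366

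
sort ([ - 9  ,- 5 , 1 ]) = [ - 9,-5 , 1 ]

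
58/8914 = 29/4457 = 0.01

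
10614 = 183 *58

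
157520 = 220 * 716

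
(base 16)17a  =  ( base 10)378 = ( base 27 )e0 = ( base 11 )314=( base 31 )c6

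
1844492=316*5837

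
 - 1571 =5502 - 7073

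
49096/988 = 646/13 = 49.69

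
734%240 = 14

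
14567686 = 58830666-44262980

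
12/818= 6/409=0.01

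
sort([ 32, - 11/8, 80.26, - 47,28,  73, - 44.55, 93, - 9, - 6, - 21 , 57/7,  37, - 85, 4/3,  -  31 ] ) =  [ - 85,-47, - 44.55, - 31 , - 21,- 9, - 6, - 11/8,4/3,  57/7, 28, 32, 37, 73,80.26, 93]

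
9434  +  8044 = 17478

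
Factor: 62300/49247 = 2^2 * 5^2*7^1 * 11^( - 3 ) *37^ ( - 1 )*89^1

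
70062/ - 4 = -35031/2  =  -17515.50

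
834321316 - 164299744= 670021572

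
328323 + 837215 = 1165538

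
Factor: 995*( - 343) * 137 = -5^1*7^3*137^1*199^1 = -46756045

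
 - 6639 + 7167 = 528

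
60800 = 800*76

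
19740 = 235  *84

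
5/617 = 5/617 = 0.01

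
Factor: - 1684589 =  - 23^1 * 73243^1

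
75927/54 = 25309/18 = 1406.06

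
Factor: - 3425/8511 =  - 3^( - 1 ) * 5^2*137^1*2837^ ( - 1) 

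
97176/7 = 97176/7 = 13882.29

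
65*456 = 29640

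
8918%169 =130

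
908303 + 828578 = 1736881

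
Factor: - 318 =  - 2^1*3^1*53^1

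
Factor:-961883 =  - 13^1*23^1*3217^1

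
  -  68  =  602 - 670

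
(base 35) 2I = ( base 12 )74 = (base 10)88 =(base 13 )6a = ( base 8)130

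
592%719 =592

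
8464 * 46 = 389344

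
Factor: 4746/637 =678/91= 2^1*3^1 * 7^( - 1)*13^( - 1) * 113^1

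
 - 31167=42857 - 74024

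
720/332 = 2 + 14/83=2.17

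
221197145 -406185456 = - 184988311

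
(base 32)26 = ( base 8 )106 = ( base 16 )46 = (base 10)70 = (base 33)24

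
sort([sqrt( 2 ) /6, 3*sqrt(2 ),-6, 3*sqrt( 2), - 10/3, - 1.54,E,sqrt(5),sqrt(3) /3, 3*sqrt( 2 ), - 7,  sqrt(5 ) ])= [ - 7, - 6,-10/3, - 1.54,sqrt(2)/6, sqrt( 3 )/3 , sqrt( 5 ) , sqrt(5 ),  E,3*sqrt(2 ),  3*sqrt(2)  ,  3*sqrt(2)]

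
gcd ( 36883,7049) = 7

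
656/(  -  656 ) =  - 1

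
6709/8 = 6709/8 = 838.62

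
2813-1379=1434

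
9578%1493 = 620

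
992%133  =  61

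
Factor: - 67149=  - 3^4*829^1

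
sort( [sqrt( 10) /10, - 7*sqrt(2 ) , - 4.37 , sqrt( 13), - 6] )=[ - 7*sqrt (2) , - 6, - 4.37, sqrt( 10 )/10, sqrt( 13 ) ]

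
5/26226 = 5/26226 = 0.00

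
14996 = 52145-37149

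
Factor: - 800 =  - 2^5 * 5^2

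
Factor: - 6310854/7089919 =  - 2^1 * 3^2*11^1*463^( - 1)*15313^ (-1)*31873^1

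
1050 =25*42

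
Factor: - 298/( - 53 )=2^1 *53^( - 1) * 149^1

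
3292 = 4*823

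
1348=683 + 665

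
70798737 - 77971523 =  - 7172786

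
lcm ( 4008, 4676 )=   28056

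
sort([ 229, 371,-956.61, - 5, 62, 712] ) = [ - 956.61, - 5,62,229,371,712 ]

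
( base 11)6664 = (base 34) 7KA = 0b10001001001110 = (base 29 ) aco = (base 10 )8782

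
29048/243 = 29048/243 = 119.54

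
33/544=33/544= 0.06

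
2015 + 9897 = 11912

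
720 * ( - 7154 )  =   - 5150880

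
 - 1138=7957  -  9095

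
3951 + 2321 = 6272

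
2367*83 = 196461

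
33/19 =1 + 14/19 = 1.74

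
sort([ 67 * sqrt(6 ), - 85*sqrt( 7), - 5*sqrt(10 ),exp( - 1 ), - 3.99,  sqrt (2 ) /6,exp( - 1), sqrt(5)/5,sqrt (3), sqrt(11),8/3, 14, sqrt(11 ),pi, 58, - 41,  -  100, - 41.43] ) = [ - 85*sqrt( 7 ), - 100, - 41.43 , - 41, - 5*sqrt(10), - 3.99,sqrt(2 ) /6,exp ( - 1 ), exp ( - 1), sqrt(5)/5, sqrt (3 ),8/3, pi,sqrt(11), sqrt (11 ),14,58  ,  67*sqrt( 6) ]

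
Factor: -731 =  - 17^1 * 43^1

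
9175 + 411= 9586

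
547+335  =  882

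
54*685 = 36990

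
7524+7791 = 15315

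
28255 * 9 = 254295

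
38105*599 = 22824895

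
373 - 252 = 121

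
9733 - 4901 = 4832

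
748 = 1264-516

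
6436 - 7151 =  -715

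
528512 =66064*8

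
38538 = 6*6423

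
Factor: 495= 3^2*5^1*11^1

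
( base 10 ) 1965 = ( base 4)132231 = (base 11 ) 1527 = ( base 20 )4i5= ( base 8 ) 3655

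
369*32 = 11808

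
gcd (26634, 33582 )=1158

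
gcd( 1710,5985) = 855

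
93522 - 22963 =70559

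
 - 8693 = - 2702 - 5991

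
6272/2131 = 6272/2131=2.94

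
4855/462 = 4855/462 = 10.51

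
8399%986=511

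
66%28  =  10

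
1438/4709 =1438/4709= 0.31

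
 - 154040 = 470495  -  624535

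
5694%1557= 1023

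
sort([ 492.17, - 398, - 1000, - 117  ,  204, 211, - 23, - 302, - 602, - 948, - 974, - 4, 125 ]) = [ - 1000, - 974,-948, - 602, - 398, - 302, - 117, - 23,-4,125,204, 211,492.17] 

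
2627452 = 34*77278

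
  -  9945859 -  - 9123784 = - 822075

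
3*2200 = 6600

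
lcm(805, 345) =2415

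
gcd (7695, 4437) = 9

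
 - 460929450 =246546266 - 707475716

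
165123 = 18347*9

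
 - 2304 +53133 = 50829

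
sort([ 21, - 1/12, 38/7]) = [ - 1/12,38/7, 21]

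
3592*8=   28736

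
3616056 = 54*66964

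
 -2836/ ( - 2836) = 1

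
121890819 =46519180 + 75371639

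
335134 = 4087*82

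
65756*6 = 394536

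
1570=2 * 785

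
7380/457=16 + 68/457 = 16.15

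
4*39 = 156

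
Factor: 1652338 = 2^1*826169^1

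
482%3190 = 482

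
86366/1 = 86366 = 86366.00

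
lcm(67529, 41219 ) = 3173863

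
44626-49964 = -5338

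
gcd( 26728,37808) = 8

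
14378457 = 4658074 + 9720383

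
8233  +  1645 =9878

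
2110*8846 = 18665060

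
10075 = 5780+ 4295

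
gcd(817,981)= 1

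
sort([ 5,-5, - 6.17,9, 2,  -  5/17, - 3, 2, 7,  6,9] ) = [ - 6.17, -5,- 3, - 5/17,2,2, 5,6, 7, 9, 9]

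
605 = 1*605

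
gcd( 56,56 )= 56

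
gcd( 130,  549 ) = 1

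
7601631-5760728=1840903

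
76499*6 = 458994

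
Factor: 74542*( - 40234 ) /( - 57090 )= 1499561414/28545 = 2^1*3^( - 1 )*5^ ( - 1)*11^(-1 ) * 13^1 * 47^1*61^1*173^( - 1 )*20117^1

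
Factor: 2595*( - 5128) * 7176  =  - 2^6*3^2*5^1*13^1*23^1*173^1*641^1=-95492180160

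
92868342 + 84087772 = 176956114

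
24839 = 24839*1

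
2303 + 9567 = 11870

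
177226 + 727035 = 904261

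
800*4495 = 3596000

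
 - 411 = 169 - 580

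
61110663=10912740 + 50197923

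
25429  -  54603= - 29174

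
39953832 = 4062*9836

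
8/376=1/47 = 0.02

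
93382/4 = 46691/2 = 23345.50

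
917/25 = 917/25 =36.68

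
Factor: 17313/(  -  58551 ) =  - 199/673 = - 199^1 * 673^( - 1 ) 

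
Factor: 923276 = 2^2*230819^1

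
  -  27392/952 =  - 3424/119 =- 28.77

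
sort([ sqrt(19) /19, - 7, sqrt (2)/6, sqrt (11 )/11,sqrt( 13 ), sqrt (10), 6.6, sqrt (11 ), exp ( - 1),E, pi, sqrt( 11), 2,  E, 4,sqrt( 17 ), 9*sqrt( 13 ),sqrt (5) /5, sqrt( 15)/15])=[ - 7, sqrt( 19)/19, sqrt(2)/6,sqrt (15 )/15, sqrt(11) /11, exp( - 1 ), sqrt(5)/5 , 2, E, E,pi,sqrt(10 ), sqrt( 11), sqrt(11 ), sqrt(13),4,  sqrt(17),6.6, 9 * sqrt( 13) ] 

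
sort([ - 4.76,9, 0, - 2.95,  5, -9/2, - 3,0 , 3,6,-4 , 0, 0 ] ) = [ - 4.76, - 9/2,-4, - 3, - 2.95 , 0 , 0 , 0 , 0,3, 5 , 6 , 9 ]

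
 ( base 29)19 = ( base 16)26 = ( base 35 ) 13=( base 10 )38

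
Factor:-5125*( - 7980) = 2^2*3^1*5^4*7^1*19^1*41^1 = 40897500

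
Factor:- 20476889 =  - 19^1*487^1*2213^1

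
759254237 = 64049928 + 695204309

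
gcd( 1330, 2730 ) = 70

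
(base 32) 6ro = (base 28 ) 8R4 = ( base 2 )1101101111000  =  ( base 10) 7032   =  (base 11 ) 5313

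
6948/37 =187 +29/37=187.78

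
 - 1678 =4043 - 5721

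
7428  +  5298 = 12726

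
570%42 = 24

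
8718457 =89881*97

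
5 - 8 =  - 3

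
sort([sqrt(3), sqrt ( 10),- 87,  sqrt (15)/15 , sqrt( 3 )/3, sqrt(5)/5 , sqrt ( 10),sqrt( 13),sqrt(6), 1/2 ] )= [ - 87 , sqrt(15) /15, sqrt( 5)/5, 1/2, sqrt(3 ) /3,sqrt(3), sqrt( 6), sqrt(10), sqrt(10 ),  sqrt(13) ] 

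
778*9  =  7002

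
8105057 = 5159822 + 2945235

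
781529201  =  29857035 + 751672166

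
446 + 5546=5992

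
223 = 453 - 230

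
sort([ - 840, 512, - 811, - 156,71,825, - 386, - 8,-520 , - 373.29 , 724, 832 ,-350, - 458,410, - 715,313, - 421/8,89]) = [ -840 , - 811,-715 , - 520, -458, - 386,-373.29, - 350, - 156,-421/8, - 8,71, 89 , 313, 410,512, 724 , 825, 832] 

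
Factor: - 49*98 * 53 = -2^1*7^4*53^1 = -254506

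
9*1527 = 13743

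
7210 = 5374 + 1836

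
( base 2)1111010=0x7A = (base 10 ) 122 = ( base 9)145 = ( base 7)233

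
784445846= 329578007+454867839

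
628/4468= 157/1117  =  0.14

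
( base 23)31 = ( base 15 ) 4a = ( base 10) 70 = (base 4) 1012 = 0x46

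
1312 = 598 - -714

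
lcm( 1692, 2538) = 5076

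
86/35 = 86/35= 2.46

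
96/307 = 96/307 = 0.31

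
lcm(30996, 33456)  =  2107728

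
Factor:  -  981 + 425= - 556 = - 2^2*139^1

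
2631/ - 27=-98 + 5/9 = - 97.44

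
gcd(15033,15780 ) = 3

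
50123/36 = 1392 + 11/36 = 1392.31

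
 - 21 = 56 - 77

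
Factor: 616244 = 2^2*154061^1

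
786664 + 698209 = 1484873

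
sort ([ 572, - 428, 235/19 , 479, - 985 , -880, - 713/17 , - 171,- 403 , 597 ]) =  [ -985 , -880 , - 428,-403, - 171,  -  713/17,  235/19 , 479, 572,  597]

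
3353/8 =3353/8 = 419.12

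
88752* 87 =7721424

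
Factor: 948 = 2^2*3^1*79^1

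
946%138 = 118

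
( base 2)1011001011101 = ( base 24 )9md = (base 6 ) 42301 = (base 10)5725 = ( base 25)940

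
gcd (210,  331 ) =1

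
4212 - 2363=1849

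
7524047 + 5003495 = 12527542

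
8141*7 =56987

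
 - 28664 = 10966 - 39630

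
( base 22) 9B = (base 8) 321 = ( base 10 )209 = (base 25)89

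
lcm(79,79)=79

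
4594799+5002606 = 9597405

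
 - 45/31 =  - 2 + 17/31 = - 1.45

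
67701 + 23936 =91637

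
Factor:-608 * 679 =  - 412832 = - 2^5 * 7^1 *19^1 * 97^1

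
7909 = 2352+5557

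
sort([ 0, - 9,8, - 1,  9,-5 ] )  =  [-9, - 5 ,-1,0, 8, 9]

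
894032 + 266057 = 1160089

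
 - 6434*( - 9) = 57906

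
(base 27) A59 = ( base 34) 6EM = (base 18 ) 14H0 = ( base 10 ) 7434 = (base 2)1110100001010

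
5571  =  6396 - 825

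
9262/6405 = 9262/6405 = 1.45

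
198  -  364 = - 166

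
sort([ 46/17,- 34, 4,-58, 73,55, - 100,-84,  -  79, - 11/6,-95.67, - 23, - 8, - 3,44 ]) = [ - 100,-95.67, - 84, - 79,  -  58, - 34, - 23,-8,-3, - 11/6, 46/17,4, 44,55,73]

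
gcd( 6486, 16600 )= 2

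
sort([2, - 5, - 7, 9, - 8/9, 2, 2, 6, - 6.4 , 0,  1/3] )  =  [ - 7,  -  6.4, -5, - 8/9, 0, 1/3, 2, 2, 2,  6, 9 ] 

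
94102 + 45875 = 139977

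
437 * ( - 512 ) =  - 223744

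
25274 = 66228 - 40954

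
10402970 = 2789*3730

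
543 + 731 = 1274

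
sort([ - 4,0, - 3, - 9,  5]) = [ - 9, - 4, - 3,  0,5 ] 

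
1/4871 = 1/4871= 0.00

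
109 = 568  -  459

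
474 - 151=323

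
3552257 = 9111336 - 5559079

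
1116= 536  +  580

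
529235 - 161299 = 367936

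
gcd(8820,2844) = 36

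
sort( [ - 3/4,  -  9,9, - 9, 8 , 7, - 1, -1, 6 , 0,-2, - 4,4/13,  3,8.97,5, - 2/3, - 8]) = [ - 9,-9, - 8,- 4, - 2,- 1, - 1,-3/4 ,-2/3,0,4/13, 3,5, 6,  7,8 , 8.97,9 ] 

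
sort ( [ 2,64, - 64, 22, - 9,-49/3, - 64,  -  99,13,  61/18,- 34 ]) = [-99, - 64, - 64 , - 34,-49/3, - 9, 2,61/18,13,22,  64 ] 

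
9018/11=819+9/11 = 819.82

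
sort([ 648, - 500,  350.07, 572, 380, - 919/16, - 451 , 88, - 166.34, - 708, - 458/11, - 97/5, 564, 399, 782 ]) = [ - 708, - 500,  -  451, - 166.34,- 919/16, - 458/11, - 97/5,88, 350.07, 380, 399,564, 572, 648, 782] 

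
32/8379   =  32/8379 = 0.00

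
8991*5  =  44955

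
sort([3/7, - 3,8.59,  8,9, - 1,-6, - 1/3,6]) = [ - 6, - 3 , - 1, - 1/3,3/7,6,8 , 8.59,  9]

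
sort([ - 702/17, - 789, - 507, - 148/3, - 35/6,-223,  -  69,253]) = [- 789, - 507,-223, - 69,-148/3, - 702/17, - 35/6,253] 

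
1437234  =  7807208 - 6369974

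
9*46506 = 418554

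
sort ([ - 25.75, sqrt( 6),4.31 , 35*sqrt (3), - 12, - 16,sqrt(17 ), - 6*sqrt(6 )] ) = [ - 25.75, - 16, - 6*sqrt( 6), - 12,sqrt( 6),  sqrt(17 ), 4.31 , 35*sqrt( 3) ]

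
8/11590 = 4/5795=0.00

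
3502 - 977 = 2525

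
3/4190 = 3/4190 = 0.00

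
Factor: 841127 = 7^1*107^1*1123^1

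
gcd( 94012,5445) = 1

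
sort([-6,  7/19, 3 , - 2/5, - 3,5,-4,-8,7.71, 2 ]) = [-8, - 6, - 4,-3, - 2/5,7/19, 2, 3 , 5, 7.71]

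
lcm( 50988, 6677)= 560868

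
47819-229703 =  - 181884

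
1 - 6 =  - 5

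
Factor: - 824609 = -824609^1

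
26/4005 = 26/4005 = 0.01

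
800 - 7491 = - 6691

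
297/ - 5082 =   -  1 + 145/154=- 0.06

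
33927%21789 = 12138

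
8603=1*8603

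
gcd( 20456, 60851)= 1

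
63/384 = 21/128 = 0.16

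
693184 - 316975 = 376209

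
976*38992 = 38056192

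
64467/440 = 146+227/440 =146.52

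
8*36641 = 293128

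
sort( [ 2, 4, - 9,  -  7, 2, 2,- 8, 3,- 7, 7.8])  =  [-9, - 8, - 7, -7, 2, 2, 2, 3,4,7.8 ]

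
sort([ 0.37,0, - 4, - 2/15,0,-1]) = [  -  4, - 1,-2/15,0,0 , 0.37 ]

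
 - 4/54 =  - 2/27 = - 0.07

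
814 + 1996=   2810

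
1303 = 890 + 413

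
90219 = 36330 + 53889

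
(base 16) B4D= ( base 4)231031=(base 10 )2893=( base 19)805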